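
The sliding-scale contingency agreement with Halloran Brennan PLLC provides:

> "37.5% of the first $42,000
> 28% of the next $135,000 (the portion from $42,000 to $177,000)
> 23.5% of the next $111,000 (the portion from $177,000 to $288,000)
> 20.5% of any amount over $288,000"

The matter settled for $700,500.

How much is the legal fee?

First $42,000 at 37.5% = $15,750.00
Next $135,000 at 28% = $37,800.00
Next $111,000 at 23.5% = $26,085.00
Remaining $412,500 at 20.5% = $84,562.50
Fee: $15,750.00 + $37,800.00 + $26,085.00 + $84,562.50 = $164,197.50

$164,197.50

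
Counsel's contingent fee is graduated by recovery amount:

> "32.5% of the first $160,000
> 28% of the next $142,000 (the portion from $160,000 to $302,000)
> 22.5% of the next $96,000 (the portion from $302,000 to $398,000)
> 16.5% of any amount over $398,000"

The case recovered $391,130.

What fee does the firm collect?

$111,814.25

First $160,000 at 32.5% = $52,000.00
Next $142,000 at 28% = $39,760.00
Remaining $89,130 at 22.5% = $20,054.25
Fee: $52,000.00 + $39,760.00 + $20,054.25 = $111,814.25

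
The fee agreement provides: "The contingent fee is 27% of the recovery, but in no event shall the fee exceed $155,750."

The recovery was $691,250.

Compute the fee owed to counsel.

27% of $691,250 = $186,637.50
That exceeds the $155,750 cap, so the fee is capped at $155,750.

$155,750.00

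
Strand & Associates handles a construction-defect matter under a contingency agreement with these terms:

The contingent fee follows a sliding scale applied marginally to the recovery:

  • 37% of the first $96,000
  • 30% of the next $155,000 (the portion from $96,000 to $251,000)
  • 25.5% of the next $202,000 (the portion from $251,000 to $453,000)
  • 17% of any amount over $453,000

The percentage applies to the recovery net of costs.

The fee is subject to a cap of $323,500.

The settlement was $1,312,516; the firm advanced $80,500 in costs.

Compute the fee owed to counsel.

Fee base (net of costs): $1,312,516 − $80,500 = $1,232,016
First $96,000 at 37% = $35,520.00
Next $155,000 at 30% = $46,500.00
Next $202,000 at 25.5% = $51,510.00
Remaining $779,016 at 17% = $132,432.72
Fee: $35,520.00 + $46,500.00 + $51,510.00 + $132,432.72 = $265,962.72
$265,962.72 is under the $323,500 cap.

$265,962.72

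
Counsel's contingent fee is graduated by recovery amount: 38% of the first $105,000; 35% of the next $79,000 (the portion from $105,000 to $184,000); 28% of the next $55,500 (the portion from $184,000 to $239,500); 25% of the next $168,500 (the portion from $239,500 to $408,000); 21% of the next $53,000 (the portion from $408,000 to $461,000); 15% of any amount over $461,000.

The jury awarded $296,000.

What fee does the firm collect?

First $105,000 at 38% = $39,900.00
Next $79,000 at 35% = $27,650.00
Next $55,500 at 28% = $15,540.00
Remaining $56,500 at 25% = $14,125.00
Fee: $39,900.00 + $27,650.00 + $15,540.00 + $14,125.00 = $97,215.00

$97,215.00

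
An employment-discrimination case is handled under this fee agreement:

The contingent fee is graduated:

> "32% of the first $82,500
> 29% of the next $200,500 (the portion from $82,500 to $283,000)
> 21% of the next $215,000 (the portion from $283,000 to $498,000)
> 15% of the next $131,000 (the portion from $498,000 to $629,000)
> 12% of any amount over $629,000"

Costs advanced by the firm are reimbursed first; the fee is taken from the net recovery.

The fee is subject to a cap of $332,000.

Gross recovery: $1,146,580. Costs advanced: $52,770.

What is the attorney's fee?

Fee base (net of costs): $1,146,580 − $52,770 = $1,093,810
First $82,500 at 32% = $26,400.00
Next $200,500 at 29% = $58,145.00
Next $215,000 at 21% = $45,150.00
Next $131,000 at 15% = $19,650.00
Remaining $464,810 at 12% = $55,777.20
Fee: $26,400.00 + $58,145.00 + $45,150.00 + $19,650.00 + $55,777.20 = $205,122.20
$205,122.20 is under the $332,000 cap.

$205,122.20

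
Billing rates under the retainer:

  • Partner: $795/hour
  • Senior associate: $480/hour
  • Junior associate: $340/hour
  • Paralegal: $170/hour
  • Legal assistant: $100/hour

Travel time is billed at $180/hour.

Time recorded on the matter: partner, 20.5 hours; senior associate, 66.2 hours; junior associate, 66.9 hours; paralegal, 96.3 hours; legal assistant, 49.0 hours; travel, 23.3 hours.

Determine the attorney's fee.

Partner: 20.5 × $795 = $16,297.50
Senior associate: 66.2 × $480 = $31,776.00
Junior associate: 66.9 × $340 = $22,746.00
Paralegal: 96.3 × $170 = $16,371.00
Legal assistant: 49.0 × $100 = $4,900.00
Subtotal: $16,297.50 + $31,776.00 + $22,746.00 + $16,371.00 + $4,900.00 = $92,090.50
Travel: 23.3 × $180 = $4,194.00
Total: $92,090.50 + $4,194.00 = $96,284.50

$96,284.50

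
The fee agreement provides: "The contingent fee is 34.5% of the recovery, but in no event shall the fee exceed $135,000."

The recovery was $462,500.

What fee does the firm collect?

34.5% of $462,500 = $159,562.50
That exceeds the $135,000 cap, so the fee is capped at $135,000.

$135,000.00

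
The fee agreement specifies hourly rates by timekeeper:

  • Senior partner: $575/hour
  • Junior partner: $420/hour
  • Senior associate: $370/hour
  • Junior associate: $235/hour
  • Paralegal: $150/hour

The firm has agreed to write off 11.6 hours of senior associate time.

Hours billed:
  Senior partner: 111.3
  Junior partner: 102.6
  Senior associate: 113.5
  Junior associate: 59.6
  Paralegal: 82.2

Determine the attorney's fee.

Senior partner: 111.3 × $575 = $63,997.50
Junior partner: 102.6 × $420 = $43,092.00
Senior associate: 113.5 × $370 = $41,995.00
Junior associate: 59.6 × $235 = $14,006.00
Paralegal: 82.2 × $150 = $12,330.00
Subtotal: $175,420.50
Write-off: 11.6 × $370 = $4,292.00
Total: $175,420.50 − $4,292.00 = $171,128.50

$171,128.50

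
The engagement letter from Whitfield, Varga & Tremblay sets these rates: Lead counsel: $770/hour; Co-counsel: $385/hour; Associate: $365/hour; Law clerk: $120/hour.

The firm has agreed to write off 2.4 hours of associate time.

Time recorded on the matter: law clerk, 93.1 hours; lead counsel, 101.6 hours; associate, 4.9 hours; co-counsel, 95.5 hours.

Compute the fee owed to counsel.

Lead counsel: 101.6 × $770 = $78,232.00
Co-counsel: 95.5 × $385 = $36,767.50
Associate: 4.9 × $365 = $1,788.50
Law clerk: 93.1 × $120 = $11,172.00
Subtotal: $127,960.00
Write-off: 2.4 × $365 = $876.00
Total: $127,960.00 − $876.00 = $127,084.00

$127,084.00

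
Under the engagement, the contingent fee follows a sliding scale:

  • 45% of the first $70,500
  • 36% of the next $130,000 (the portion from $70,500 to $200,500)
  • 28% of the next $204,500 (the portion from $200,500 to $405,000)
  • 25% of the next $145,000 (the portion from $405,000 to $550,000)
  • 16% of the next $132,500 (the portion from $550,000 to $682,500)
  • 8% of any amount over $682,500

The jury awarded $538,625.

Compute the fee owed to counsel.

$169,191.25

First $70,500 at 45% = $31,725.00
Next $130,000 at 36% = $46,800.00
Next $204,500 at 28% = $57,260.00
Remaining $133,625 at 25% = $33,406.25
Fee: $31,725.00 + $46,800.00 + $57,260.00 + $33,406.25 = $169,191.25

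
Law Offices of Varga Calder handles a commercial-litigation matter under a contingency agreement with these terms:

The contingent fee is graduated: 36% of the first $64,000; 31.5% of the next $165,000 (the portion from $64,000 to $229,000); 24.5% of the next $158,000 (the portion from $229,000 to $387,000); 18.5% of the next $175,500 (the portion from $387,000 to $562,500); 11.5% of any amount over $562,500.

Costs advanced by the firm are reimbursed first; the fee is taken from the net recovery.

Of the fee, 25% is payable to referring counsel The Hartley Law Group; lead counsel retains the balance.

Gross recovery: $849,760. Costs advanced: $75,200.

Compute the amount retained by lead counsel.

Fee base (net of costs): $849,760 − $75,200 = $774,560
First $64,000 at 36% = $23,040.00
Next $165,000 at 31.5% = $51,975.00
Next $158,000 at 24.5% = $38,710.00
Next $175,500 at 18.5% = $32,467.50
Remaining $212,060 at 11.5% = $24,386.90
Fee: $23,040.00 + $51,975.00 + $38,710.00 + $32,467.50 + $24,386.90 = $170,579.40
Referral share: 25% of $170,579.40 = $42,644.85; lead counsel retains $170,579.40 − $42,644.85 = $127,934.55.

$127,934.55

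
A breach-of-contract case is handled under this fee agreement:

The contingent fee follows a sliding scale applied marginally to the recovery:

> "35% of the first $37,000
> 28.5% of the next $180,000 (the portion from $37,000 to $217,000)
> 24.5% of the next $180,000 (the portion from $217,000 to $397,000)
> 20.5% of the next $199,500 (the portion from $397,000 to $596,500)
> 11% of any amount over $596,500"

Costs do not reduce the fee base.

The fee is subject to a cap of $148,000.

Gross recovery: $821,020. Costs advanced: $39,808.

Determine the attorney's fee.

$148,000.00

Fee base is the gross recovery, $821,020; costs are reimbursed separately.
First $37,000 at 35% = $12,950.00
Next $180,000 at 28.5% = $51,300.00
Next $180,000 at 24.5% = $44,100.00
Next $199,500 at 20.5% = $40,897.50
Remaining $224,520 at 11% = $24,697.20
Fee: $12,950.00 + $51,300.00 + $44,100.00 + $40,897.50 + $24,697.20 = $173,944.70
$173,944.70 exceeds the $148,000 cap, so the fee is capped at $148,000.00.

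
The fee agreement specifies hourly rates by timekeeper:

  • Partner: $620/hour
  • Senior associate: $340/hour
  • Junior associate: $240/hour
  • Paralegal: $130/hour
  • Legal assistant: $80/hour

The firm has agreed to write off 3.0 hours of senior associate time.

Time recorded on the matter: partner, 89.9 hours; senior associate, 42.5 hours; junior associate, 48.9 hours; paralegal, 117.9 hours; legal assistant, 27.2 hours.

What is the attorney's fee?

Partner: 89.9 × $620 = $55,738.00
Senior associate: 42.5 × $340 = $14,450.00
Junior associate: 48.9 × $240 = $11,736.00
Paralegal: 117.9 × $130 = $15,327.00
Legal assistant: 27.2 × $80 = $2,176.00
Subtotal: $99,427.00
Write-off: 3.0 × $340 = $1,020.00
Total: $99,427.00 − $1,020.00 = $98,407.00

$98,407.00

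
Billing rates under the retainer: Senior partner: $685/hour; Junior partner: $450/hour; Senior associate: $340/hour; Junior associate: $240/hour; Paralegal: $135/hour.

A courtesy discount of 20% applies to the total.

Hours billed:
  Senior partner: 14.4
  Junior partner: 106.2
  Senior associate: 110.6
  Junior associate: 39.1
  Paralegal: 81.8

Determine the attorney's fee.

Senior partner: 14.4 × $685 = $9,864.00
Junior partner: 106.2 × $450 = $47,790.00
Senior associate: 110.6 × $340 = $37,604.00
Junior associate: 39.1 × $240 = $9,384.00
Paralegal: 81.8 × $135 = $11,043.00
Subtotal: $115,685.00
Less 20% discount: −$23,137.00
Total: $115,685.00 − $23,137.00 = $92,548.00

$92,548.00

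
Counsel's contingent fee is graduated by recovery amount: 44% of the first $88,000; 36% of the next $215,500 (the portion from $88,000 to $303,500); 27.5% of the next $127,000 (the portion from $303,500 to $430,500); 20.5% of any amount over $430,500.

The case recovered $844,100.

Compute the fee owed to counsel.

$236,013.00

First $88,000 at 44% = $38,720.00
Next $215,500 at 36% = $77,580.00
Next $127,000 at 27.5% = $34,925.00
Remaining $413,600 at 20.5% = $84,788.00
Fee: $38,720.00 + $77,580.00 + $34,925.00 + $84,788.00 = $236,013.00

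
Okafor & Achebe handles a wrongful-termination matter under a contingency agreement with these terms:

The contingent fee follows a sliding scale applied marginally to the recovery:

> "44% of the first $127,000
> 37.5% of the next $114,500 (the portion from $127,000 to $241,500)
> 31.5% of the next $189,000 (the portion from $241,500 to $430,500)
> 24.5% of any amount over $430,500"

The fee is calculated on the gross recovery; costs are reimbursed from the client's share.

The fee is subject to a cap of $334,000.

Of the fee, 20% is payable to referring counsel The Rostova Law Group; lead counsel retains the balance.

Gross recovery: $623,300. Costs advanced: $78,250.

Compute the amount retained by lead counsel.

$164,470.80

Fee base is the gross recovery, $623,300; costs are reimbursed separately.
First $127,000 at 44% = $55,880.00
Next $114,500 at 37.5% = $42,937.50
Next $189,000 at 31.5% = $59,535.00
Remaining $192,800 at 24.5% = $47,236.00
Fee: $55,880.00 + $42,937.50 + $59,535.00 + $47,236.00 = $205,588.50
$205,588.50 is under the $334,000 cap.
Referral share: 20% of $205,588.50 = $41,117.70; lead counsel retains $205,588.50 − $41,117.70 = $164,470.80.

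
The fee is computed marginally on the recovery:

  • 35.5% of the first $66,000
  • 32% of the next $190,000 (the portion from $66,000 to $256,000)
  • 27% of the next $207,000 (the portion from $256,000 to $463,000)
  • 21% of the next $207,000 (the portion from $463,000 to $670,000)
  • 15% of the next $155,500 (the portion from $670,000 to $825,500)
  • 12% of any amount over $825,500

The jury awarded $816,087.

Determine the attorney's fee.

$205,503.05

First $66,000 at 35.5% = $23,430.00
Next $190,000 at 32% = $60,800.00
Next $207,000 at 27% = $55,890.00
Next $207,000 at 21% = $43,470.00
Remaining $146,087 at 15% = $21,913.05
Fee: $23,430.00 + $60,800.00 + $55,890.00 + $43,470.00 + $21,913.05 = $205,503.05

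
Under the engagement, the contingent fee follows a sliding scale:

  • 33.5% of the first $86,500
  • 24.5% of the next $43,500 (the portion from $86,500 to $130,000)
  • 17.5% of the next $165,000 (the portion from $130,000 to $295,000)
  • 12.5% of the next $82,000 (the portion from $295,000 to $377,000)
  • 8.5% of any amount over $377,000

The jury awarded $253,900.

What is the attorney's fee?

$61,317.50

First $86,500 at 33.5% = $28,977.50
Next $43,500 at 24.5% = $10,657.50
Remaining $123,900 at 17.5% = $21,682.50
Fee: $28,977.50 + $10,657.50 + $21,682.50 = $61,317.50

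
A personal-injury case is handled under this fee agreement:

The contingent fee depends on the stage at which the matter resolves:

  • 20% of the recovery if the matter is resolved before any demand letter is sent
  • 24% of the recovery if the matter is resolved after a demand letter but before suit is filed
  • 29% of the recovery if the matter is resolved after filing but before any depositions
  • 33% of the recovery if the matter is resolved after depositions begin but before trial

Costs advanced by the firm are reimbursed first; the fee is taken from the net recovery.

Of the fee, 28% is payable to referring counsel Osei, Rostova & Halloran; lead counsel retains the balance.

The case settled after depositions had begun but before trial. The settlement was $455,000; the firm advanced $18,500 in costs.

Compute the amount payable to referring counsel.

$40,332.60

Fee base (net of costs): $455,000 − $18,500 = $436,500
The matter settled after depositions had begun but before trial, so the 33% rate applies.
$436,500 × 33% = $144,045.00
Referral share: 28% of $144,045.00 = $40,332.60; lead counsel retains $144,045.00 − $40,332.60 = $103,712.40.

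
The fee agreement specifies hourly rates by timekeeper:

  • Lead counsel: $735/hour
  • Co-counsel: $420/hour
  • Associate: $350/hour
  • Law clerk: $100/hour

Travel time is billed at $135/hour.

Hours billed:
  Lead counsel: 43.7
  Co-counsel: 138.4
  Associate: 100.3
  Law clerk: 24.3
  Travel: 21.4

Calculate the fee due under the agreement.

Lead counsel: 43.7 × $735 = $32,119.50
Co-counsel: 138.4 × $420 = $58,128.00
Associate: 100.3 × $350 = $35,105.00
Law clerk: 24.3 × $100 = $2,430.00
Subtotal: $32,119.50 + $58,128.00 + $35,105.00 + $2,430.00 = $127,782.50
Travel: 21.4 × $135 = $2,889.00
Total: $127,782.50 + $2,889.00 = $130,671.50

$130,671.50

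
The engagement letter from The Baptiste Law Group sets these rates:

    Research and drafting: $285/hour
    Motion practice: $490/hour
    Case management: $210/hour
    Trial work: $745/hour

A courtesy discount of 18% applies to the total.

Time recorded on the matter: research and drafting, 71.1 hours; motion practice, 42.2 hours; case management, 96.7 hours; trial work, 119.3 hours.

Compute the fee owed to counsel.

Research and drafting: 71.1 × $285 = $20,263.50
Motion practice: 42.2 × $490 = $20,678.00
Case management: 96.7 × $210 = $20,307.00
Trial work: 119.3 × $745 = $88,878.50
Subtotal: $150,127.00
Less 18% discount: −$27,022.86
Total: $150,127.00 − $27,022.86 = $123,104.14

$123,104.14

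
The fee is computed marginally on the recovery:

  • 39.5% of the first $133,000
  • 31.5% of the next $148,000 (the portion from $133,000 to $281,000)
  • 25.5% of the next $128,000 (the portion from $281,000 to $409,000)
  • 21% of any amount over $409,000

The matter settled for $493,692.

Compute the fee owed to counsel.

First $133,000 at 39.5% = $52,535.00
Next $148,000 at 31.5% = $46,620.00
Next $128,000 at 25.5% = $32,640.00
Remaining $84,692 at 21% = $17,785.32
Fee: $52,535.00 + $46,620.00 + $32,640.00 + $17,785.32 = $149,580.32

$149,580.32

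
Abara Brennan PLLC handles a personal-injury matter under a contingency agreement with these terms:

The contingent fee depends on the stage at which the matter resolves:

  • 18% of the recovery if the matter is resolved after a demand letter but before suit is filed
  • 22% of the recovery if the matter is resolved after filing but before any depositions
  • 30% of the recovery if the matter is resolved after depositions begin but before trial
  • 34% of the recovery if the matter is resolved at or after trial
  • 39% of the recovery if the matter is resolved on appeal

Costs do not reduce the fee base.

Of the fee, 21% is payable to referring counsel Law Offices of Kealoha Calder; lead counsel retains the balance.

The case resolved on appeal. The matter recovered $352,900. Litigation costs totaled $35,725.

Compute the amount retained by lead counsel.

$108,728.49

Fee base is the gross recovery, $352,900; costs are reimbursed separately.
The matter resolved on appeal, so the 39% rate applies.
$352,900 × 39% = $137,631.00
Referral share: 21% of $137,631.00 = $28,902.51; lead counsel retains $137,631.00 − $28,902.51 = $108,728.49.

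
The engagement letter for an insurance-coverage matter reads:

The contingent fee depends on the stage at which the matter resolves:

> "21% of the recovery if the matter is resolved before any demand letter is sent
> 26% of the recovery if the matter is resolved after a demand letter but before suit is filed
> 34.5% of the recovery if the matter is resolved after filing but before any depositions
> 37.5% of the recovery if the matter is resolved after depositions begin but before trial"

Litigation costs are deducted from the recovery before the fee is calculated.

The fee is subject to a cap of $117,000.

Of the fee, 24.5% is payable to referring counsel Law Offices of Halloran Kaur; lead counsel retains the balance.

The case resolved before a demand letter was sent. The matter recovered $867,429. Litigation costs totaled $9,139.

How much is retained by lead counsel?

Fee base (net of costs): $867,429 − $9,139 = $858,290
The matter resolved before a demand letter was sent, so the 21% rate applies.
$858,290 × 21% = $180,240.90
$180,240.90 exceeds the $117,000 cap, so the fee is capped at $117,000.00.
Referral share: 24.5% of $117,000.00 = $28,665.00; lead counsel retains $117,000.00 − $28,665.00 = $88,335.00.

$88,335.00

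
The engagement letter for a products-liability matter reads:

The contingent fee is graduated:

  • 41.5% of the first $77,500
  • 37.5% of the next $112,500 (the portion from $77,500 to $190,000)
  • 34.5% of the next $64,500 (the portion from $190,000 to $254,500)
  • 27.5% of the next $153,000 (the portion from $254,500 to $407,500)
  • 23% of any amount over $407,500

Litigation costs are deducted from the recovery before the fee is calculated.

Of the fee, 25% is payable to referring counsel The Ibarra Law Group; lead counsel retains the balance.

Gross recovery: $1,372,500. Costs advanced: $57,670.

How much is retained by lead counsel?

Fee base (net of costs): $1,372,500 − $57,670 = $1,314,830
First $77,500 at 41.5% = $32,162.50
Next $112,500 at 37.5% = $42,187.50
Next $64,500 at 34.5% = $22,252.50
Next $153,000 at 27.5% = $42,075.00
Remaining $907,330 at 23% = $208,685.90
Fee: $32,162.50 + $42,187.50 + $22,252.50 + $42,075.00 + $208,685.90 = $347,363.40
Referral share: 25% of $347,363.40 = $86,840.85; lead counsel retains $347,363.40 − $86,840.85 = $260,522.55.

$260,522.55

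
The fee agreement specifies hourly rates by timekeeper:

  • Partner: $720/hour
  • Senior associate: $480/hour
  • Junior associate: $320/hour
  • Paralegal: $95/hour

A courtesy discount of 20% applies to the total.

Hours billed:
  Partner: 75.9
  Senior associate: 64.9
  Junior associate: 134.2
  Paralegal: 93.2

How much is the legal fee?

$110,078.40

Partner: 75.9 × $720 = $54,648.00
Senior associate: 64.9 × $480 = $31,152.00
Junior associate: 134.2 × $320 = $42,944.00
Paralegal: 93.2 × $95 = $8,854.00
Subtotal: $137,598.00
Less 20% discount: −$27,519.60
Total: $137,598.00 − $27,519.60 = $110,078.40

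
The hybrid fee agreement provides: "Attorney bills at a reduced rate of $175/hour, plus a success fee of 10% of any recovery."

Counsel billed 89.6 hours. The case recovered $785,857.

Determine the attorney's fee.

$94,265.70

Hourly: 89.6 × $175 = $15,680.00
Success fee: 10% of $785,857 = $78,585.70
Total: $15,680.00 + $78,585.70 = $94,265.70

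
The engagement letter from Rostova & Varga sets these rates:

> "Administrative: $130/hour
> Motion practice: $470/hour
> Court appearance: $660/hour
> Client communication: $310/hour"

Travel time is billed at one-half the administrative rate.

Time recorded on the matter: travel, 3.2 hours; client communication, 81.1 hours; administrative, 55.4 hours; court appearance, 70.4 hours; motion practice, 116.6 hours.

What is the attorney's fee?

Administrative: 55.4 × $130 = $7,202.00
Motion practice: 116.6 × $470 = $54,802.00
Court appearance: 70.4 × $660 = $46,464.00
Client communication: 81.1 × $310 = $25,141.00
Subtotal: $7,202.00 + $54,802.00 + $46,464.00 + $25,141.00 = $133,609.00
Travel: 3.2 × ($130 ÷ 2) = 3.2 × $65.00 = $208.00
Total: $133,609.00 + $208.00 = $133,817.00

$133,817.00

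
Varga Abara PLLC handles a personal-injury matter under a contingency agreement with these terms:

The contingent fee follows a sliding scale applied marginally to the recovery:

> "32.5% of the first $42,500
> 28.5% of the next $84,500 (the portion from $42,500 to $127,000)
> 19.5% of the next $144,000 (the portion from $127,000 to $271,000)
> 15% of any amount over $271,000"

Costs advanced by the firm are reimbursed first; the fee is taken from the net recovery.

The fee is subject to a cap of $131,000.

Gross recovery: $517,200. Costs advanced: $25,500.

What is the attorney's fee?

Fee base (net of costs): $517,200 − $25,500 = $491,700
First $42,500 at 32.5% = $13,812.50
Next $84,500 at 28.5% = $24,082.50
Next $144,000 at 19.5% = $28,080.00
Remaining $220,700 at 15% = $33,105.00
Fee: $13,812.50 + $24,082.50 + $28,080.00 + $33,105.00 = $99,080.00
$99,080.00 is under the $131,000 cap.

$99,080.00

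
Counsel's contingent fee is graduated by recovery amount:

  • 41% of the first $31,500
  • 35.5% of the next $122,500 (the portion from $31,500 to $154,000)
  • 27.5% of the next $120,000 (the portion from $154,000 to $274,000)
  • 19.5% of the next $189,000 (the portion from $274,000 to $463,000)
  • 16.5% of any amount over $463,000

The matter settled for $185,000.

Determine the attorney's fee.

$64,927.50

First $31,500 at 41% = $12,915.00
Next $122,500 at 35.5% = $43,487.50
Remaining $31,000 at 27.5% = $8,525.00
Fee: $12,915.00 + $43,487.50 + $8,525.00 = $64,927.50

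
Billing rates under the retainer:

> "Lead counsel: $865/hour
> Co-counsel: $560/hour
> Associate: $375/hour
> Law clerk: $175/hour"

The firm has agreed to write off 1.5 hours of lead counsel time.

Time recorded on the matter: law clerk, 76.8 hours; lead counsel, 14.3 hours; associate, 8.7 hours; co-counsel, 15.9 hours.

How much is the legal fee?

Lead counsel: 14.3 × $865 = $12,369.50
Co-counsel: 15.9 × $560 = $8,904.00
Associate: 8.7 × $375 = $3,262.50
Law clerk: 76.8 × $175 = $13,440.00
Subtotal: $37,976.00
Write-off: 1.5 × $865 = $1,297.50
Total: $37,976.00 − $1,297.50 = $36,678.50

$36,678.50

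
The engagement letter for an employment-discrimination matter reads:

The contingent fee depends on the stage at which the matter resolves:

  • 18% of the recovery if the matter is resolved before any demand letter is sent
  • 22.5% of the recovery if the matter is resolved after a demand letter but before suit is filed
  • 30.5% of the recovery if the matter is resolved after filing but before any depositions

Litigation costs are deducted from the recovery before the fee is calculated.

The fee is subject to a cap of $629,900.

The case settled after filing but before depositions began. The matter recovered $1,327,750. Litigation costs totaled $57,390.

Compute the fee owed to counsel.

Fee base (net of costs): $1,327,750 − $57,390 = $1,270,360
The matter settled after filing but before depositions began, so the 30.5% rate applies.
$1,270,360 × 30.5% = $387,459.80
$387,459.80 is under the $629,900 cap.

$387,459.80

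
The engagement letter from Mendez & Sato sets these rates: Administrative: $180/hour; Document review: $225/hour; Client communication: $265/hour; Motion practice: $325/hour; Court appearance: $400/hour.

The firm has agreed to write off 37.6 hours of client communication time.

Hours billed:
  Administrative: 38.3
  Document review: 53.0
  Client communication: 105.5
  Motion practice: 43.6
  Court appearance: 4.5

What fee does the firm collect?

Administrative: 38.3 × $180 = $6,894.00
Document review: 53.0 × $225 = $11,925.00
Client communication: 105.5 × $265 = $27,957.50
Motion practice: 43.6 × $325 = $14,170.00
Court appearance: 4.5 × $400 = $1,800.00
Subtotal: $62,746.50
Write-off: 37.6 × $265 = $9,964.00
Total: $62,746.50 − $9,964.00 = $52,782.50

$52,782.50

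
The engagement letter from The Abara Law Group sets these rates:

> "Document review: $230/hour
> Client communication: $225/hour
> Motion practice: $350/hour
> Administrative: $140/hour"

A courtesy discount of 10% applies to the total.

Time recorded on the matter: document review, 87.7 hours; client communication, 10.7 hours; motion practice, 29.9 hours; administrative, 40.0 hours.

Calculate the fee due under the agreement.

Document review: 87.7 × $230 = $20,171.00
Client communication: 10.7 × $225 = $2,407.50
Motion practice: 29.9 × $350 = $10,465.00
Administrative: 40.0 × $140 = $5,600.00
Subtotal: $38,643.50
Less 10% discount: −$3,864.35
Total: $38,643.50 − $3,864.35 = $34,779.15

$34,779.15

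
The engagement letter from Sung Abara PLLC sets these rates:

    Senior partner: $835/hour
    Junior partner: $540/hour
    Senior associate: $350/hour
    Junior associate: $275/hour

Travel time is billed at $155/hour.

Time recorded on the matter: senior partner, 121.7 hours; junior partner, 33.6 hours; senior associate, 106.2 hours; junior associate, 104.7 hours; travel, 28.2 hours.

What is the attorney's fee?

Senior partner: 121.7 × $835 = $101,619.50
Junior partner: 33.6 × $540 = $18,144.00
Senior associate: 106.2 × $350 = $37,170.00
Junior associate: 104.7 × $275 = $28,792.50
Subtotal: $101,619.50 + $18,144.00 + $37,170.00 + $28,792.50 = $185,726.00
Travel: 28.2 × $155 = $4,371.00
Total: $185,726.00 + $4,371.00 = $190,097.00

$190,097.00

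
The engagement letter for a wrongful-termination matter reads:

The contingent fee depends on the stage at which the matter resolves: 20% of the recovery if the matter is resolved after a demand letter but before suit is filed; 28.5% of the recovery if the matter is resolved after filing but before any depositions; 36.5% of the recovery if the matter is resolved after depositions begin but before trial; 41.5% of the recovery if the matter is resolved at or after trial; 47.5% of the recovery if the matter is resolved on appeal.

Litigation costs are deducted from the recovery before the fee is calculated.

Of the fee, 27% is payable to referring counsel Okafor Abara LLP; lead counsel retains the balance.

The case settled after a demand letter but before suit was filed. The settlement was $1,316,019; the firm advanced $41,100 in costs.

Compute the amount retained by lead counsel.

$186,138.17

Fee base (net of costs): $1,316,019 − $41,100 = $1,274,919
The matter settled after a demand letter but before suit was filed, so the 20% rate applies.
$1,274,919 × 20% = $254,983.80
Referral share: 27% of $254,983.80 = $68,845.63; lead counsel retains $254,983.80 − $68,845.63 = $186,138.17.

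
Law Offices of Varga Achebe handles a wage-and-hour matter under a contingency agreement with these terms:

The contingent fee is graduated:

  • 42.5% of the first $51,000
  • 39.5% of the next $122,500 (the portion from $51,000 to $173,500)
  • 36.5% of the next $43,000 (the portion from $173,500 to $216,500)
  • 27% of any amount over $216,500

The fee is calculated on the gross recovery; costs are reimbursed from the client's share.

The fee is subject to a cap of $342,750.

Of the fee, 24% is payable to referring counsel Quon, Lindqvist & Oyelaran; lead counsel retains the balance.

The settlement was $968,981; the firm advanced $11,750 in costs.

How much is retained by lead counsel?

$219,584.80

Fee base is the gross recovery, $968,981; costs are reimbursed separately.
First $51,000 at 42.5% = $21,675.00
Next $122,500 at 39.5% = $48,387.50
Next $43,000 at 36.5% = $15,695.00
Remaining $752,481 at 27% = $203,169.87
Fee: $21,675.00 + $48,387.50 + $15,695.00 + $203,169.87 = $288,927.37
$288,927.37 is under the $342,750 cap.
Referral share: 24% of $288,927.37 = $69,342.57; lead counsel retains $288,927.37 − $69,342.57 = $219,584.80.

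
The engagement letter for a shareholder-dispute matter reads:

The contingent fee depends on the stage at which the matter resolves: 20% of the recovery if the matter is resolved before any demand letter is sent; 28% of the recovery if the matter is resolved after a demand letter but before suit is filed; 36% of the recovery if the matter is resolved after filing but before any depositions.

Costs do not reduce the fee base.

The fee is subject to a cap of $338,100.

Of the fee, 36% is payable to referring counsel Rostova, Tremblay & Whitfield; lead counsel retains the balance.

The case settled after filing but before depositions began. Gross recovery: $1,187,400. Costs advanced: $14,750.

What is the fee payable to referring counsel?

Fee base is the gross recovery, $1,187,400; costs are reimbursed separately.
The matter settled after filing but before depositions began, so the 36% rate applies.
$1,187,400 × 36% = $427,464.00
$427,464.00 exceeds the $338,100 cap, so the fee is capped at $338,100.00.
Referral share: 36% of $338,100.00 = $121,716.00; lead counsel retains $338,100.00 − $121,716.00 = $216,384.00.

$121,716.00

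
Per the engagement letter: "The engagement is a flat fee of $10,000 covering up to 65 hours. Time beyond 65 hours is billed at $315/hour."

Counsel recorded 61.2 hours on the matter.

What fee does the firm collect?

61.2 hours is within the 65-hour scope; only the flat fee applies.

$10,000.00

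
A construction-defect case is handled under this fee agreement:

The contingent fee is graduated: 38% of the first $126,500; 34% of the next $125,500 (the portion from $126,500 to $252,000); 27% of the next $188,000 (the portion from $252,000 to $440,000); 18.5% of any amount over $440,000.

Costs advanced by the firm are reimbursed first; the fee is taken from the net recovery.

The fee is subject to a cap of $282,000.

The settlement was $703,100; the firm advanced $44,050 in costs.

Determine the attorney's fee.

Fee base (net of costs): $703,100 − $44,050 = $659,050
First $126,500 at 38% = $48,070.00
Next $125,500 at 34% = $42,670.00
Next $188,000 at 27% = $50,760.00
Remaining $219,050 at 18.5% = $40,524.25
Fee: $48,070.00 + $42,670.00 + $50,760.00 + $40,524.25 = $182,024.25
$182,024.25 is under the $282,000 cap.

$182,024.25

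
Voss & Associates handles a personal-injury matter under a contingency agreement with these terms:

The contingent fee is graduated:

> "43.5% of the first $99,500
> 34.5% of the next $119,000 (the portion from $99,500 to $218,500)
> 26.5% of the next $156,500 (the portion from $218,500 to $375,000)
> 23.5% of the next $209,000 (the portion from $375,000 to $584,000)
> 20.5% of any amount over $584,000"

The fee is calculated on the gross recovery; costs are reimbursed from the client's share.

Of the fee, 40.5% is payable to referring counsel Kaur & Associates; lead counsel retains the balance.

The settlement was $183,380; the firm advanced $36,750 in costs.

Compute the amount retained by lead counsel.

Fee base is the gross recovery, $183,380; costs are reimbursed separately.
First $99,500 at 43.5% = $43,282.50
Remaining $83,880 at 34.5% = $28,938.60
Fee: $43,282.50 + $28,938.60 = $72,221.10
Referral share: 40.5% of $72,221.10 = $29,249.55; lead counsel retains $72,221.10 − $29,249.55 = $42,971.55.

$42,971.55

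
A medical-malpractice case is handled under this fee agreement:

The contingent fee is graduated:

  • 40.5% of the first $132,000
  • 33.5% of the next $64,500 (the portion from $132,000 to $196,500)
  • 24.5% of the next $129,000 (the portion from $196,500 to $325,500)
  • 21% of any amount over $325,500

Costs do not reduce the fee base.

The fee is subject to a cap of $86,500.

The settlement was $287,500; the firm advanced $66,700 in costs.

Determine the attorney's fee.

$86,500.00

Fee base is the gross recovery, $287,500; costs are reimbursed separately.
First $132,000 at 40.5% = $53,460.00
Next $64,500 at 33.5% = $21,607.50
Remaining $91,000 at 24.5% = $22,295.00
Fee: $53,460.00 + $21,607.50 + $22,295.00 = $97,362.50
$97,362.50 exceeds the $86,500 cap, so the fee is capped at $86,500.00.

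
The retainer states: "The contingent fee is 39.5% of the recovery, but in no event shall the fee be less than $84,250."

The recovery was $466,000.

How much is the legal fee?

39.5% of $466,000 = $184,070.00
That exceeds the $84,250 minimum.

$184,070.00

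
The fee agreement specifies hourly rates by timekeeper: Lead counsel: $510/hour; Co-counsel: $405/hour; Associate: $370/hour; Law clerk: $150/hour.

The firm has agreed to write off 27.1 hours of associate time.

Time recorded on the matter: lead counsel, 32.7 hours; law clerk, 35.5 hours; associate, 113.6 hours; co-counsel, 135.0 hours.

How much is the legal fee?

Lead counsel: 32.7 × $510 = $16,677.00
Co-counsel: 135.0 × $405 = $54,675.00
Associate: 113.6 × $370 = $42,032.00
Law clerk: 35.5 × $150 = $5,325.00
Subtotal: $118,709.00
Write-off: 27.1 × $370 = $10,027.00
Total: $118,709.00 − $10,027.00 = $108,682.00

$108,682.00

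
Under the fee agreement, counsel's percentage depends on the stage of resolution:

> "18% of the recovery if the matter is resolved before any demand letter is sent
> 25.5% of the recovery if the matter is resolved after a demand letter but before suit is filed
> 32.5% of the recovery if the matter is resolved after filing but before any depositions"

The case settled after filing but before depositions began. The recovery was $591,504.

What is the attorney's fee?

$192,238.80

The matter settled after filing but before depositions began, so the 32.5% rate applies.
$591,504 × 32.5% = $192,238.80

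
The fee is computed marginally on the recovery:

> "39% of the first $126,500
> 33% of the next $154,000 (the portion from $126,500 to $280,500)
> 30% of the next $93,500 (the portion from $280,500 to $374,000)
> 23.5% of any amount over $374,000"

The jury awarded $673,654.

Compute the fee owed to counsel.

First $126,500 at 39% = $49,335.00
Next $154,000 at 33% = $50,820.00
Next $93,500 at 30% = $28,050.00
Remaining $299,654 at 23.5% = $70,418.69
Fee: $49,335.00 + $50,820.00 + $28,050.00 + $70,418.69 = $198,623.69

$198,623.69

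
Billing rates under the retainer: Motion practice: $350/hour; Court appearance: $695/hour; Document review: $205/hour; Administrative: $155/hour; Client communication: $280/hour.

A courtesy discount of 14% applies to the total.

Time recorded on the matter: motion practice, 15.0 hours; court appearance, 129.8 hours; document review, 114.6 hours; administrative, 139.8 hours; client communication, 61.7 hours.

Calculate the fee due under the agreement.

$135,793.14

Motion practice: 15.0 × $350 = $5,250.00
Court appearance: 129.8 × $695 = $90,211.00
Document review: 114.6 × $205 = $23,493.00
Administrative: 139.8 × $155 = $21,669.00
Client communication: 61.7 × $280 = $17,276.00
Subtotal: $157,899.00
Less 14% discount: −$22,105.86
Total: $157,899.00 − $22,105.86 = $135,793.14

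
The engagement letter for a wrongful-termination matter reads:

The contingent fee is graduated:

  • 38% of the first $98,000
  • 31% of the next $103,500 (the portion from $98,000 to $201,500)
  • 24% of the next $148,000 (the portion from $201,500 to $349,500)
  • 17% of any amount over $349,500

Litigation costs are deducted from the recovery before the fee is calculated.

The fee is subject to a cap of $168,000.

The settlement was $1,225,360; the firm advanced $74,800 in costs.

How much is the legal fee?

$168,000.00

Fee base (net of costs): $1,225,360 − $74,800 = $1,150,560
First $98,000 at 38% = $37,240.00
Next $103,500 at 31% = $32,085.00
Next $148,000 at 24% = $35,520.00
Remaining $801,060 at 17% = $136,180.20
Fee: $37,240.00 + $32,085.00 + $35,520.00 + $136,180.20 = $241,025.20
$241,025.20 exceeds the $168,000 cap, so the fee is capped at $168,000.00.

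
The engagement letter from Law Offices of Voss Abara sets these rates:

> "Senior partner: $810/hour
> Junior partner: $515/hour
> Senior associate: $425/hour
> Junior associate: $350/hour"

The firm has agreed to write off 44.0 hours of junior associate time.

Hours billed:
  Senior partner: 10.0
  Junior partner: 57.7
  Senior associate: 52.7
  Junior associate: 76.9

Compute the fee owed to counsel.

$71,728.00

Senior partner: 10.0 × $810 = $8,100.00
Junior partner: 57.7 × $515 = $29,715.50
Senior associate: 52.7 × $425 = $22,397.50
Junior associate: 76.9 × $350 = $26,915.00
Subtotal: $87,128.00
Write-off: 44.0 × $350 = $15,400.00
Total: $87,128.00 − $15,400.00 = $71,728.00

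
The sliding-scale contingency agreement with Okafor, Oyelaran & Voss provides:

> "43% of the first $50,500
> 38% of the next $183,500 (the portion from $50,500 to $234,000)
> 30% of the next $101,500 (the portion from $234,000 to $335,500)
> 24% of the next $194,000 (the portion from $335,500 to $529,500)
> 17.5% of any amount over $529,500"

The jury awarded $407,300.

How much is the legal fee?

First $50,500 at 43% = $21,715.00
Next $183,500 at 38% = $69,730.00
Next $101,500 at 30% = $30,450.00
Remaining $71,800 at 24% = $17,232.00
Fee: $21,715.00 + $69,730.00 + $30,450.00 + $17,232.00 = $139,127.00

$139,127.00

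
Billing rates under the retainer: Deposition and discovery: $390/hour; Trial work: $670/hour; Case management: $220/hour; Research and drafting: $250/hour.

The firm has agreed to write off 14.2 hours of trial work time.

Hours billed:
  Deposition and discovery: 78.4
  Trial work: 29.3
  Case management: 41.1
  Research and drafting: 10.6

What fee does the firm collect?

Deposition and discovery: 78.4 × $390 = $30,576.00
Trial work: 29.3 × $670 = $19,631.00
Case management: 41.1 × $220 = $9,042.00
Research and drafting: 10.6 × $250 = $2,650.00
Subtotal: $61,899.00
Write-off: 14.2 × $670 = $9,514.00
Total: $61,899.00 − $9,514.00 = $52,385.00

$52,385.00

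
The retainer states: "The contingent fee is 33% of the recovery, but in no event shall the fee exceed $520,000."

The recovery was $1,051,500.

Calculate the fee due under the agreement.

33% of $1,051,500 = $346,995.00
That is under the $520,000 cap.

$346,995.00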